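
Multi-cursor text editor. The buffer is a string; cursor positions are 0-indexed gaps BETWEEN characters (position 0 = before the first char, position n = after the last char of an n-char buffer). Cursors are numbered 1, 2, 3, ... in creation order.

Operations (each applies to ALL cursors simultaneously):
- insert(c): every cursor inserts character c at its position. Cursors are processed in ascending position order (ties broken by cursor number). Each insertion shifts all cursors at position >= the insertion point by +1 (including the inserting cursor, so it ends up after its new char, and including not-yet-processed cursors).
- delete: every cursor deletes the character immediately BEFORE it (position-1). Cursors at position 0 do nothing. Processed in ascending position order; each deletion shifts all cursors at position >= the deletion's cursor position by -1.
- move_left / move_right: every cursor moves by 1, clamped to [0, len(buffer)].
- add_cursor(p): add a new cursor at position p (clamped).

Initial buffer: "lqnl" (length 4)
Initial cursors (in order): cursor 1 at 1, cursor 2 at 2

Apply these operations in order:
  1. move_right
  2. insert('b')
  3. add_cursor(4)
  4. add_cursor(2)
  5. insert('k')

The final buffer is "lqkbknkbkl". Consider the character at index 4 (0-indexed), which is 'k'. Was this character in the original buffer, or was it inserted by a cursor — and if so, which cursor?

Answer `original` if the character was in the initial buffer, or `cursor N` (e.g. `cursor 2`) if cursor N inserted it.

Answer: cursor 1

Derivation:
After op 1 (move_right): buffer="lqnl" (len 4), cursors c1@2 c2@3, authorship ....
After op 2 (insert('b')): buffer="lqbnbl" (len 6), cursors c1@3 c2@5, authorship ..1.2.
After op 3 (add_cursor(4)): buffer="lqbnbl" (len 6), cursors c1@3 c3@4 c2@5, authorship ..1.2.
After op 4 (add_cursor(2)): buffer="lqbnbl" (len 6), cursors c4@2 c1@3 c3@4 c2@5, authorship ..1.2.
After op 5 (insert('k')): buffer="lqkbknkbkl" (len 10), cursors c4@3 c1@5 c3@7 c2@9, authorship ..411.322.
Authorship (.=original, N=cursor N): . . 4 1 1 . 3 2 2 .
Index 4: author = 1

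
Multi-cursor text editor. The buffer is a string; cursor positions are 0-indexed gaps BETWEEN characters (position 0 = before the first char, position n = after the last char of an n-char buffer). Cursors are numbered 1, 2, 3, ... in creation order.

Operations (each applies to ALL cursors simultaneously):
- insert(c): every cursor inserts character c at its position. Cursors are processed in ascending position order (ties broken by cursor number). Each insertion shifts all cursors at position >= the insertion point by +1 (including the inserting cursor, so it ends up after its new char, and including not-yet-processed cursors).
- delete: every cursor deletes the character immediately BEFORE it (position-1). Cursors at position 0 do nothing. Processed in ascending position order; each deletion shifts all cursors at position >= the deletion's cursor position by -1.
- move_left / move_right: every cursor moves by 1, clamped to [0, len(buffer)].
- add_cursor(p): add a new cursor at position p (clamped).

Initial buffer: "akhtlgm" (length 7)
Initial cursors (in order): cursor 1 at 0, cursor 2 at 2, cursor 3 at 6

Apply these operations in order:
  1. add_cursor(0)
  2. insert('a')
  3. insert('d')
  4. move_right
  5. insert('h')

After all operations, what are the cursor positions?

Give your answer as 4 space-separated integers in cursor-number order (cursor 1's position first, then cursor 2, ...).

After op 1 (add_cursor(0)): buffer="akhtlgm" (len 7), cursors c1@0 c4@0 c2@2 c3@6, authorship .......
After op 2 (insert('a')): buffer="aaakahtlgam" (len 11), cursors c1@2 c4@2 c2@5 c3@10, authorship 14..2....3.
After op 3 (insert('d')): buffer="aaddakadhtlgadm" (len 15), cursors c1@4 c4@4 c2@8 c3@14, authorship 1414..22....33.
After op 4 (move_right): buffer="aaddakadhtlgadm" (len 15), cursors c1@5 c4@5 c2@9 c3@15, authorship 1414..22....33.
After op 5 (insert('h')): buffer="aaddahhkadhhtlgadmh" (len 19), cursors c1@7 c4@7 c2@12 c3@19, authorship 1414.14.22.2...33.3

Answer: 7 12 19 7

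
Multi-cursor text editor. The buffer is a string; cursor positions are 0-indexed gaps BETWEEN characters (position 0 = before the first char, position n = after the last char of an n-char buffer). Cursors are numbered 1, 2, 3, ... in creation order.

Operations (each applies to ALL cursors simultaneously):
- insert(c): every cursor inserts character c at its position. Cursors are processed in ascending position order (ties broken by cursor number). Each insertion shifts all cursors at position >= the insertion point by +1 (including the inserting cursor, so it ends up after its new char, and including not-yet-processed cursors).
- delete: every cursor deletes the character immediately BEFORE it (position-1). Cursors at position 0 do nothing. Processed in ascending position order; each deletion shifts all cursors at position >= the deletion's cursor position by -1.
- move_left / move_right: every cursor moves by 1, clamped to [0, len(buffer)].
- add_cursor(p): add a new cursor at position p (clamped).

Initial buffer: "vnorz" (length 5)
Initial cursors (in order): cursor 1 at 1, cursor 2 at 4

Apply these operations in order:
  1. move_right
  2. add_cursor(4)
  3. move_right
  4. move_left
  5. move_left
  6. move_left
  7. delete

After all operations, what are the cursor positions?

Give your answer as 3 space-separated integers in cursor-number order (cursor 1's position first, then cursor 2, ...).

Answer: 0 0 0

Derivation:
After op 1 (move_right): buffer="vnorz" (len 5), cursors c1@2 c2@5, authorship .....
After op 2 (add_cursor(4)): buffer="vnorz" (len 5), cursors c1@2 c3@4 c2@5, authorship .....
After op 3 (move_right): buffer="vnorz" (len 5), cursors c1@3 c2@5 c3@5, authorship .....
After op 4 (move_left): buffer="vnorz" (len 5), cursors c1@2 c2@4 c3@4, authorship .....
After op 5 (move_left): buffer="vnorz" (len 5), cursors c1@1 c2@3 c3@3, authorship .....
After op 6 (move_left): buffer="vnorz" (len 5), cursors c1@0 c2@2 c3@2, authorship .....
After op 7 (delete): buffer="orz" (len 3), cursors c1@0 c2@0 c3@0, authorship ...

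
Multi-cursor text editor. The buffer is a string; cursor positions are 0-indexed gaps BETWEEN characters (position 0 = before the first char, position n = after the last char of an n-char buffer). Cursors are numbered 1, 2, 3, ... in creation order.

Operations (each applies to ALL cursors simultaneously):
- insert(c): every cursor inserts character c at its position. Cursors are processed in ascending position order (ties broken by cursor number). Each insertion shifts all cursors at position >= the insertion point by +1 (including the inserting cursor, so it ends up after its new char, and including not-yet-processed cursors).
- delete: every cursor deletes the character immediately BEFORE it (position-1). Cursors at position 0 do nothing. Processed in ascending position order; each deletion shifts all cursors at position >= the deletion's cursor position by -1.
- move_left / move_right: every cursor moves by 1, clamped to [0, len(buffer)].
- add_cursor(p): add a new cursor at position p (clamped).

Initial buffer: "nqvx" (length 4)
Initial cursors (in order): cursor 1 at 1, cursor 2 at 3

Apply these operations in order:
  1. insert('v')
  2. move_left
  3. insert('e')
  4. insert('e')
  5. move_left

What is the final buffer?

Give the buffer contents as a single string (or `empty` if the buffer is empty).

After op 1 (insert('v')): buffer="nvqvvx" (len 6), cursors c1@2 c2@5, authorship .1..2.
After op 2 (move_left): buffer="nvqvvx" (len 6), cursors c1@1 c2@4, authorship .1..2.
After op 3 (insert('e')): buffer="nevqvevx" (len 8), cursors c1@2 c2@6, authorship .11..22.
After op 4 (insert('e')): buffer="neevqveevx" (len 10), cursors c1@3 c2@8, authorship .111..222.
After op 5 (move_left): buffer="neevqveevx" (len 10), cursors c1@2 c2@7, authorship .111..222.

Answer: neevqveevx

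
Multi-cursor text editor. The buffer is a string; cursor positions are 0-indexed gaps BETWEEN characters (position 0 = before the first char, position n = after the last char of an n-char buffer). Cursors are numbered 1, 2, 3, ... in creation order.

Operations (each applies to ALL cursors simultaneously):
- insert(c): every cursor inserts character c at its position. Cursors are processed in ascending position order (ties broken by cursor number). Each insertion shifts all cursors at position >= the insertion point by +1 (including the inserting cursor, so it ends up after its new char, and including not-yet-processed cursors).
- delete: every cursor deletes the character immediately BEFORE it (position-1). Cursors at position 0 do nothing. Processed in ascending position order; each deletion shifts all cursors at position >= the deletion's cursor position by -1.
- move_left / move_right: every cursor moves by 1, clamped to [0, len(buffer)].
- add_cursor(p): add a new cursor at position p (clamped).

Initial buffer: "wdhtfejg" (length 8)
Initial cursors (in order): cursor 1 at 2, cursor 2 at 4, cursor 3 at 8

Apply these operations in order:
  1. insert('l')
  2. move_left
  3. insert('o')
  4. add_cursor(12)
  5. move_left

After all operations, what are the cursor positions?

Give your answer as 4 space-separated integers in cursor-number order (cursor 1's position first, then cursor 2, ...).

Answer: 2 6 12 11

Derivation:
After op 1 (insert('l')): buffer="wdlhtlfejgl" (len 11), cursors c1@3 c2@6 c3@11, authorship ..1..2....3
After op 2 (move_left): buffer="wdlhtlfejgl" (len 11), cursors c1@2 c2@5 c3@10, authorship ..1..2....3
After op 3 (insert('o')): buffer="wdolhtolfejgol" (len 14), cursors c1@3 c2@7 c3@13, authorship ..11..22....33
After op 4 (add_cursor(12)): buffer="wdolhtolfejgol" (len 14), cursors c1@3 c2@7 c4@12 c3@13, authorship ..11..22....33
After op 5 (move_left): buffer="wdolhtolfejgol" (len 14), cursors c1@2 c2@6 c4@11 c3@12, authorship ..11..22....33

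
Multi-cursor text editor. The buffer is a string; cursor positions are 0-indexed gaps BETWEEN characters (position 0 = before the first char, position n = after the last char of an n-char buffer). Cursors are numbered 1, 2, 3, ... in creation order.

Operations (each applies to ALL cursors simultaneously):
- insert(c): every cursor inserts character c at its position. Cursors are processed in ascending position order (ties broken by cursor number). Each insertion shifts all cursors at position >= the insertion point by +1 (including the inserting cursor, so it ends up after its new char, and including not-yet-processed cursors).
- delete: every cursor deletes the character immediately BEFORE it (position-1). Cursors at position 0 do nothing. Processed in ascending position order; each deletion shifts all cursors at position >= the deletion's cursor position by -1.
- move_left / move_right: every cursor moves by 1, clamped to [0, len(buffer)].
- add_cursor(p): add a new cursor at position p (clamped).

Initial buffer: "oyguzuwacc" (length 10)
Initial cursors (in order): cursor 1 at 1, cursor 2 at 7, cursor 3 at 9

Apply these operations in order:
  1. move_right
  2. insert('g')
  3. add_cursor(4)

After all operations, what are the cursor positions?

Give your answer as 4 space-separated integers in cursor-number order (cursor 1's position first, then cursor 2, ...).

Answer: 3 10 13 4

Derivation:
After op 1 (move_right): buffer="oyguzuwacc" (len 10), cursors c1@2 c2@8 c3@10, authorship ..........
After op 2 (insert('g')): buffer="oygguzuwagccg" (len 13), cursors c1@3 c2@10 c3@13, authorship ..1......2..3
After op 3 (add_cursor(4)): buffer="oygguzuwagccg" (len 13), cursors c1@3 c4@4 c2@10 c3@13, authorship ..1......2..3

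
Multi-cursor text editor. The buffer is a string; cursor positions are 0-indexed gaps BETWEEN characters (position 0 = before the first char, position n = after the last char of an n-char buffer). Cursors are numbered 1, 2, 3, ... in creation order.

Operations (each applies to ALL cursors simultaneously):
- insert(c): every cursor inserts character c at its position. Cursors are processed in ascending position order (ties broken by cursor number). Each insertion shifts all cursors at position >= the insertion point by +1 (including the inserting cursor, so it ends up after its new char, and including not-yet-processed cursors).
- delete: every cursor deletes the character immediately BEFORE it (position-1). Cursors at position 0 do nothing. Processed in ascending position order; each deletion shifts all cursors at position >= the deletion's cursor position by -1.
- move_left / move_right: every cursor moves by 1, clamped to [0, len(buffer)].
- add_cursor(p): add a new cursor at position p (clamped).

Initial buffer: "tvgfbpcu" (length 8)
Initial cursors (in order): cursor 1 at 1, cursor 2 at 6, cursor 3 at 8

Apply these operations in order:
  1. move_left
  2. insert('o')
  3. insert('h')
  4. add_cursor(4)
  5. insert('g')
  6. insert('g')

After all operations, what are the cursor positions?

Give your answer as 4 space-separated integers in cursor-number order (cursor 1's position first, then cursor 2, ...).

Answer: 4 15 21 8

Derivation:
After op 1 (move_left): buffer="tvgfbpcu" (len 8), cursors c1@0 c2@5 c3@7, authorship ........
After op 2 (insert('o')): buffer="otvgfbopcou" (len 11), cursors c1@1 c2@7 c3@10, authorship 1.....2..3.
After op 3 (insert('h')): buffer="ohtvgfbohpcohu" (len 14), cursors c1@2 c2@9 c3@13, authorship 11.....22..33.
After op 4 (add_cursor(4)): buffer="ohtvgfbohpcohu" (len 14), cursors c1@2 c4@4 c2@9 c3@13, authorship 11.....22..33.
After op 5 (insert('g')): buffer="ohgtvggfbohgpcohgu" (len 18), cursors c1@3 c4@6 c2@12 c3@17, authorship 111..4...222..333.
After op 6 (insert('g')): buffer="ohggtvgggfbohggpcohggu" (len 22), cursors c1@4 c4@8 c2@15 c3@21, authorship 1111..44...2222..3333.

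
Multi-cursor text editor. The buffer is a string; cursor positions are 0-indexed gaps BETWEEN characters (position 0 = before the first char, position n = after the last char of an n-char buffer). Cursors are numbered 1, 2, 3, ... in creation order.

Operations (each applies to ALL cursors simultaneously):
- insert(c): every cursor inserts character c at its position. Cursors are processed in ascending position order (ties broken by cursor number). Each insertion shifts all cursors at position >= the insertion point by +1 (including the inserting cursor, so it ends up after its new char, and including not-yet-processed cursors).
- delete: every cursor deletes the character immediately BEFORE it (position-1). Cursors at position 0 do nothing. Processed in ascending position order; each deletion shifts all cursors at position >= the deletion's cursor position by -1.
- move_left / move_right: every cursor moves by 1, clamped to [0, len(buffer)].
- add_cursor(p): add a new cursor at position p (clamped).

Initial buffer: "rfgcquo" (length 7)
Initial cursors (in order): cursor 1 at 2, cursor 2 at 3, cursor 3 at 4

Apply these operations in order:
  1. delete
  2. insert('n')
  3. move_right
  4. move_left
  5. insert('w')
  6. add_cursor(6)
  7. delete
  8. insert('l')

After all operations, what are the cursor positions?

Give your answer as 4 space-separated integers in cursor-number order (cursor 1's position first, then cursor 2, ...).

Answer: 7 7 7 7

Derivation:
After op 1 (delete): buffer="rquo" (len 4), cursors c1@1 c2@1 c3@1, authorship ....
After op 2 (insert('n')): buffer="rnnnquo" (len 7), cursors c1@4 c2@4 c3@4, authorship .123...
After op 3 (move_right): buffer="rnnnquo" (len 7), cursors c1@5 c2@5 c3@5, authorship .123...
After op 4 (move_left): buffer="rnnnquo" (len 7), cursors c1@4 c2@4 c3@4, authorship .123...
After op 5 (insert('w')): buffer="rnnnwwwquo" (len 10), cursors c1@7 c2@7 c3@7, authorship .123123...
After op 6 (add_cursor(6)): buffer="rnnnwwwquo" (len 10), cursors c4@6 c1@7 c2@7 c3@7, authorship .123123...
After op 7 (delete): buffer="rnnquo" (len 6), cursors c1@3 c2@3 c3@3 c4@3, authorship .12...
After op 8 (insert('l')): buffer="rnnllllquo" (len 10), cursors c1@7 c2@7 c3@7 c4@7, authorship .121234...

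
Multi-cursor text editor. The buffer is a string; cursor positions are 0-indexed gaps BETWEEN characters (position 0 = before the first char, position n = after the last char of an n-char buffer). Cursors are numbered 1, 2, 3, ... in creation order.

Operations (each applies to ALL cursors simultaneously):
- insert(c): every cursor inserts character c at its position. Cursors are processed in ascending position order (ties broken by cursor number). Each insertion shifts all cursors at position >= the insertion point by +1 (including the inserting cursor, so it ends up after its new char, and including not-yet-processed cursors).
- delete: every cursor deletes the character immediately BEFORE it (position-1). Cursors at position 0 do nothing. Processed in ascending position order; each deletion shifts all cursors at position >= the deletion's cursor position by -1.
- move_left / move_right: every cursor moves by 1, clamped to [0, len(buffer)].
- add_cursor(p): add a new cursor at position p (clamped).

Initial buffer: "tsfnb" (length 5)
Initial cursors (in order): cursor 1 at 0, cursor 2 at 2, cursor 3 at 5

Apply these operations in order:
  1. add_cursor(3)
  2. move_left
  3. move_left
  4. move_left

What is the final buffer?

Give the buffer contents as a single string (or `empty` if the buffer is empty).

After op 1 (add_cursor(3)): buffer="tsfnb" (len 5), cursors c1@0 c2@2 c4@3 c3@5, authorship .....
After op 2 (move_left): buffer="tsfnb" (len 5), cursors c1@0 c2@1 c4@2 c3@4, authorship .....
After op 3 (move_left): buffer="tsfnb" (len 5), cursors c1@0 c2@0 c4@1 c3@3, authorship .....
After op 4 (move_left): buffer="tsfnb" (len 5), cursors c1@0 c2@0 c4@0 c3@2, authorship .....

Answer: tsfnb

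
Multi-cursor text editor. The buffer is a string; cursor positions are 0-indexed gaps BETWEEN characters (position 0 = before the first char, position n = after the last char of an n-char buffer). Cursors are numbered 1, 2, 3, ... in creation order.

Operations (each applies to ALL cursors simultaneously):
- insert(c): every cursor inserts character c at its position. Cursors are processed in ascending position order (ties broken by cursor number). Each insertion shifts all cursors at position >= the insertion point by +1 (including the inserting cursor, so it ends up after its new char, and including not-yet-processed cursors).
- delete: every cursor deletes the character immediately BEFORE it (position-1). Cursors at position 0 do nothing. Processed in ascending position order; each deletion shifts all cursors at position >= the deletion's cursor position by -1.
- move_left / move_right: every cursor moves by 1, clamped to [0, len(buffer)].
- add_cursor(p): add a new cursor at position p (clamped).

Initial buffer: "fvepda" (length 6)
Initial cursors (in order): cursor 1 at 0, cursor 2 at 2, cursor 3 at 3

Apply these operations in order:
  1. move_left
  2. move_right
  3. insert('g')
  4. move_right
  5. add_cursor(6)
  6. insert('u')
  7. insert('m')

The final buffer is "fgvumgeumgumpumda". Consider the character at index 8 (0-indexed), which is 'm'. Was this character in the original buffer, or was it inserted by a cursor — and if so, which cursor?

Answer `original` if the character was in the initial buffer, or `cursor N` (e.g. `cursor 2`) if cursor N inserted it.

After op 1 (move_left): buffer="fvepda" (len 6), cursors c1@0 c2@1 c3@2, authorship ......
After op 2 (move_right): buffer="fvepda" (len 6), cursors c1@1 c2@2 c3@3, authorship ......
After op 3 (insert('g')): buffer="fgvgegpda" (len 9), cursors c1@2 c2@4 c3@6, authorship .1.2.3...
After op 4 (move_right): buffer="fgvgegpda" (len 9), cursors c1@3 c2@5 c3@7, authorship .1.2.3...
After op 5 (add_cursor(6)): buffer="fgvgegpda" (len 9), cursors c1@3 c2@5 c4@6 c3@7, authorship .1.2.3...
After op 6 (insert('u')): buffer="fgvugeugupuda" (len 13), cursors c1@4 c2@7 c4@9 c3@11, authorship .1.12.234.3..
After op 7 (insert('m')): buffer="fgvumgeumgumpumda" (len 17), cursors c1@5 c2@9 c4@12 c3@15, authorship .1.112.22344.33..
Authorship (.=original, N=cursor N): . 1 . 1 1 2 . 2 2 3 4 4 . 3 3 . .
Index 8: author = 2

Answer: cursor 2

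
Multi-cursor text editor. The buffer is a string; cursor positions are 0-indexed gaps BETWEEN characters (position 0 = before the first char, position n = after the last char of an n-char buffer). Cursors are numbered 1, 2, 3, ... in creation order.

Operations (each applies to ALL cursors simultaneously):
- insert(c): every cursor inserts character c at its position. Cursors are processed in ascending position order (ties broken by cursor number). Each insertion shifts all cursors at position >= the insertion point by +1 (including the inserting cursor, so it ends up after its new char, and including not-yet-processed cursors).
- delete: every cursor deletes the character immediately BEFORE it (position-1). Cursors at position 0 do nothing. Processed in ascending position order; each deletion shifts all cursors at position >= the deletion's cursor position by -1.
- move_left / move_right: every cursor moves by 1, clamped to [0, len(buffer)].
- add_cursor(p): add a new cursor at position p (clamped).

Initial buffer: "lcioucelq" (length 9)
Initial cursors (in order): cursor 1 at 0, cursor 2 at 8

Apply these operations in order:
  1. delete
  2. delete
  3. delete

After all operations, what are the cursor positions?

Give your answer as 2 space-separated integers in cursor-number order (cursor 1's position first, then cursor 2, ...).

After op 1 (delete): buffer="lciouceq" (len 8), cursors c1@0 c2@7, authorship ........
After op 2 (delete): buffer="lcioucq" (len 7), cursors c1@0 c2@6, authorship .......
After op 3 (delete): buffer="lciouq" (len 6), cursors c1@0 c2@5, authorship ......

Answer: 0 5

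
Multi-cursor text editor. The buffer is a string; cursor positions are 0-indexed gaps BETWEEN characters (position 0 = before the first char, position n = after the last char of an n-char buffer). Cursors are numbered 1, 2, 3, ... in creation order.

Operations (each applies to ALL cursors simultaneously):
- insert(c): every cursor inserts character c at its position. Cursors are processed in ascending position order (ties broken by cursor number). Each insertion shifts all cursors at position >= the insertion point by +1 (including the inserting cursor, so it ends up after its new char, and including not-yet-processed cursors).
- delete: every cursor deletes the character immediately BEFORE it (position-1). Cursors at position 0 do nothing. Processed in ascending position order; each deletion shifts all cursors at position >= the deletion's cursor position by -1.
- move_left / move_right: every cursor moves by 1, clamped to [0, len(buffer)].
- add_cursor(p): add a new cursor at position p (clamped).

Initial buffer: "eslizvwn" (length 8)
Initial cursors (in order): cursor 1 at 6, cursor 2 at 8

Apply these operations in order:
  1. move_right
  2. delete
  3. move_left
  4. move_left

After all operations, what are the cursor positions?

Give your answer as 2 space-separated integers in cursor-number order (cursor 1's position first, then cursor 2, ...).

Answer: 4 4

Derivation:
After op 1 (move_right): buffer="eslizvwn" (len 8), cursors c1@7 c2@8, authorship ........
After op 2 (delete): buffer="eslizv" (len 6), cursors c1@6 c2@6, authorship ......
After op 3 (move_left): buffer="eslizv" (len 6), cursors c1@5 c2@5, authorship ......
After op 4 (move_left): buffer="eslizv" (len 6), cursors c1@4 c2@4, authorship ......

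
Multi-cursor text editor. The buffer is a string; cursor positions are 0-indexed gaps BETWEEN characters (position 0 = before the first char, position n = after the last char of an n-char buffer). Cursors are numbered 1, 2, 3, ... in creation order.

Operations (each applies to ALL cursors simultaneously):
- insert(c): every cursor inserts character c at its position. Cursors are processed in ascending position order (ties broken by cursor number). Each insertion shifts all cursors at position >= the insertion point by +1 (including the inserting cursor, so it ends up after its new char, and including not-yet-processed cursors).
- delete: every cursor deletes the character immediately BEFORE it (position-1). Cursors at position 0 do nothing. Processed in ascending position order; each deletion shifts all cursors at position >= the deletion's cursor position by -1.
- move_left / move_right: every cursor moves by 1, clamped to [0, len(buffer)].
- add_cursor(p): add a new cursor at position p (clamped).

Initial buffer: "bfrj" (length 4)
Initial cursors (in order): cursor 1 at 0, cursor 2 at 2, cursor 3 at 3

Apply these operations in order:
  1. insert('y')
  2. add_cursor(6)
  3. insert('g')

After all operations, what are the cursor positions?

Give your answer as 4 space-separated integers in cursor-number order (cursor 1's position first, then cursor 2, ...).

Answer: 2 6 10 10

Derivation:
After op 1 (insert('y')): buffer="ybfyryj" (len 7), cursors c1@1 c2@4 c3@6, authorship 1..2.3.
After op 2 (add_cursor(6)): buffer="ybfyryj" (len 7), cursors c1@1 c2@4 c3@6 c4@6, authorship 1..2.3.
After op 3 (insert('g')): buffer="ygbfygryggj" (len 11), cursors c1@2 c2@6 c3@10 c4@10, authorship 11..22.334.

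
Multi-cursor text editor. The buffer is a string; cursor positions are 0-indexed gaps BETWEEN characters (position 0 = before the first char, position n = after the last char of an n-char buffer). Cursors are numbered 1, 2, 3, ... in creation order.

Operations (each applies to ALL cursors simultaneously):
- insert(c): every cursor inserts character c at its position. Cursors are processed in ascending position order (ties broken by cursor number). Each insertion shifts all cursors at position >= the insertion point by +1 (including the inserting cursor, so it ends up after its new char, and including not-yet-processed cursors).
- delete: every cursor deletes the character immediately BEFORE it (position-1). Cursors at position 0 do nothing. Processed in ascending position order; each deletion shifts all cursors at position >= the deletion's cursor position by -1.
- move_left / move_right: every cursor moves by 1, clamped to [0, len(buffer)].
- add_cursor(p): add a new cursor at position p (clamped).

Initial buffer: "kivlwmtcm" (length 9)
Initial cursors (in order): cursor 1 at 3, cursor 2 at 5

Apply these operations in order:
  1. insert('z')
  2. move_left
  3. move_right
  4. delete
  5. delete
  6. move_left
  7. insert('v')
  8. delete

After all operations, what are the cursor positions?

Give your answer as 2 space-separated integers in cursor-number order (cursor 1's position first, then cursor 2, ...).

Answer: 1 2

Derivation:
After op 1 (insert('z')): buffer="kivzlwzmtcm" (len 11), cursors c1@4 c2@7, authorship ...1..2....
After op 2 (move_left): buffer="kivzlwzmtcm" (len 11), cursors c1@3 c2@6, authorship ...1..2....
After op 3 (move_right): buffer="kivzlwzmtcm" (len 11), cursors c1@4 c2@7, authorship ...1..2....
After op 4 (delete): buffer="kivlwmtcm" (len 9), cursors c1@3 c2@5, authorship .........
After op 5 (delete): buffer="kilmtcm" (len 7), cursors c1@2 c2@3, authorship .......
After op 6 (move_left): buffer="kilmtcm" (len 7), cursors c1@1 c2@2, authorship .......
After op 7 (insert('v')): buffer="kvivlmtcm" (len 9), cursors c1@2 c2@4, authorship .1.2.....
After op 8 (delete): buffer="kilmtcm" (len 7), cursors c1@1 c2@2, authorship .......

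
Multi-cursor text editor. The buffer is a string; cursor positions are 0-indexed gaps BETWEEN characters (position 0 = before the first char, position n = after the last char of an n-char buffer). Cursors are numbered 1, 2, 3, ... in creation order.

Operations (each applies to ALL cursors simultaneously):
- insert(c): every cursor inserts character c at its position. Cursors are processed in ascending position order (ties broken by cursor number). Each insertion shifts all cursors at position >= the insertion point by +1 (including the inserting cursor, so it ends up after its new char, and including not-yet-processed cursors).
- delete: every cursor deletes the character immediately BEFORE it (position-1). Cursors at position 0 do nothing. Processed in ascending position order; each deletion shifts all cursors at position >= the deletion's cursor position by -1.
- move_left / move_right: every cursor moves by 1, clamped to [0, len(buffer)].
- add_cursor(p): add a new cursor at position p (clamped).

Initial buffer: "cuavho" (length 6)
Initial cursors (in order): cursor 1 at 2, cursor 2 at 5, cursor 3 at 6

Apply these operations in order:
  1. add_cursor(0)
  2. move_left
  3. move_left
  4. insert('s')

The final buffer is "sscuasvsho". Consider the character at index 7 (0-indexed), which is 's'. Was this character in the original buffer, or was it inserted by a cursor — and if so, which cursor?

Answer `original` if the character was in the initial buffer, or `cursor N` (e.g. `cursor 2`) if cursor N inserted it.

Answer: cursor 3

Derivation:
After op 1 (add_cursor(0)): buffer="cuavho" (len 6), cursors c4@0 c1@2 c2@5 c3@6, authorship ......
After op 2 (move_left): buffer="cuavho" (len 6), cursors c4@0 c1@1 c2@4 c3@5, authorship ......
After op 3 (move_left): buffer="cuavho" (len 6), cursors c1@0 c4@0 c2@3 c3@4, authorship ......
After op 4 (insert('s')): buffer="sscuasvsho" (len 10), cursors c1@2 c4@2 c2@6 c3@8, authorship 14...2.3..
Authorship (.=original, N=cursor N): 1 4 . . . 2 . 3 . .
Index 7: author = 3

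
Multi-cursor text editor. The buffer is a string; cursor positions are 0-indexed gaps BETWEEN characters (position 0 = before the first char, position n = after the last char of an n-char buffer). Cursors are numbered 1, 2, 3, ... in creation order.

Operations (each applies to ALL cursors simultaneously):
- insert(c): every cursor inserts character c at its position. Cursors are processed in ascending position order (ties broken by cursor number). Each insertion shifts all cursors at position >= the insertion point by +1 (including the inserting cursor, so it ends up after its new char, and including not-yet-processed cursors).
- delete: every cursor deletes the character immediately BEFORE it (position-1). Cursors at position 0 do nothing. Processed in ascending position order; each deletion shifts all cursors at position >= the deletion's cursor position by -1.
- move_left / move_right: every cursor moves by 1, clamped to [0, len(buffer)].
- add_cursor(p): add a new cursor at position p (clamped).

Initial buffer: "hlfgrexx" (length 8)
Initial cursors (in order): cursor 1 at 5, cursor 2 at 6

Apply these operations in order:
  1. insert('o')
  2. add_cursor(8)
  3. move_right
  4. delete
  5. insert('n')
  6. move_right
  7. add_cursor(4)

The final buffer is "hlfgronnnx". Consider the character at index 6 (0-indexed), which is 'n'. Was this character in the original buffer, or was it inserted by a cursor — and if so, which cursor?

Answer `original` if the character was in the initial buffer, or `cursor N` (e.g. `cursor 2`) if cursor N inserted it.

Answer: cursor 1

Derivation:
After op 1 (insert('o')): buffer="hlfgroeoxx" (len 10), cursors c1@6 c2@8, authorship .....1.2..
After op 2 (add_cursor(8)): buffer="hlfgroeoxx" (len 10), cursors c1@6 c2@8 c3@8, authorship .....1.2..
After op 3 (move_right): buffer="hlfgroeoxx" (len 10), cursors c1@7 c2@9 c3@9, authorship .....1.2..
After op 4 (delete): buffer="hlfgrox" (len 7), cursors c1@6 c2@6 c3@6, authorship .....1.
After op 5 (insert('n')): buffer="hlfgronnnx" (len 10), cursors c1@9 c2@9 c3@9, authorship .....1123.
After op 6 (move_right): buffer="hlfgronnnx" (len 10), cursors c1@10 c2@10 c3@10, authorship .....1123.
After op 7 (add_cursor(4)): buffer="hlfgronnnx" (len 10), cursors c4@4 c1@10 c2@10 c3@10, authorship .....1123.
Authorship (.=original, N=cursor N): . . . . . 1 1 2 3 .
Index 6: author = 1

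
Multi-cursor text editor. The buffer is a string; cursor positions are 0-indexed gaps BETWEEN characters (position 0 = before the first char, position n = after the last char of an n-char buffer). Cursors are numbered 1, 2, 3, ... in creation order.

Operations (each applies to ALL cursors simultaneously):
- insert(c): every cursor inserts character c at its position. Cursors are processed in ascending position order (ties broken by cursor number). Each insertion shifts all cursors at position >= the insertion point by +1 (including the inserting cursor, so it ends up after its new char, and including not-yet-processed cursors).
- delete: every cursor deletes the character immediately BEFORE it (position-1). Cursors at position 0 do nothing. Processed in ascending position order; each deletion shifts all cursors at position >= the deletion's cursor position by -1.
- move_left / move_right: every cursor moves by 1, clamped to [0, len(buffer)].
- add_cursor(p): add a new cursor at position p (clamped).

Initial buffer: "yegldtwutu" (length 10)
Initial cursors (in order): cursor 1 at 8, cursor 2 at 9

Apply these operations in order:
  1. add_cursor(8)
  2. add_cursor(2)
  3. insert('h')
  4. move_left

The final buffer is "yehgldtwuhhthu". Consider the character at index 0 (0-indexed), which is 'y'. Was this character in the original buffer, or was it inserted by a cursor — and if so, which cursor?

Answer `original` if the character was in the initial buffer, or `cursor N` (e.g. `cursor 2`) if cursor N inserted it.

Answer: original

Derivation:
After op 1 (add_cursor(8)): buffer="yegldtwutu" (len 10), cursors c1@8 c3@8 c2@9, authorship ..........
After op 2 (add_cursor(2)): buffer="yegldtwutu" (len 10), cursors c4@2 c1@8 c3@8 c2@9, authorship ..........
After op 3 (insert('h')): buffer="yehgldtwuhhthu" (len 14), cursors c4@3 c1@11 c3@11 c2@13, authorship ..4......13.2.
After op 4 (move_left): buffer="yehgldtwuhhthu" (len 14), cursors c4@2 c1@10 c3@10 c2@12, authorship ..4......13.2.
Authorship (.=original, N=cursor N): . . 4 . . . . . . 1 3 . 2 .
Index 0: author = original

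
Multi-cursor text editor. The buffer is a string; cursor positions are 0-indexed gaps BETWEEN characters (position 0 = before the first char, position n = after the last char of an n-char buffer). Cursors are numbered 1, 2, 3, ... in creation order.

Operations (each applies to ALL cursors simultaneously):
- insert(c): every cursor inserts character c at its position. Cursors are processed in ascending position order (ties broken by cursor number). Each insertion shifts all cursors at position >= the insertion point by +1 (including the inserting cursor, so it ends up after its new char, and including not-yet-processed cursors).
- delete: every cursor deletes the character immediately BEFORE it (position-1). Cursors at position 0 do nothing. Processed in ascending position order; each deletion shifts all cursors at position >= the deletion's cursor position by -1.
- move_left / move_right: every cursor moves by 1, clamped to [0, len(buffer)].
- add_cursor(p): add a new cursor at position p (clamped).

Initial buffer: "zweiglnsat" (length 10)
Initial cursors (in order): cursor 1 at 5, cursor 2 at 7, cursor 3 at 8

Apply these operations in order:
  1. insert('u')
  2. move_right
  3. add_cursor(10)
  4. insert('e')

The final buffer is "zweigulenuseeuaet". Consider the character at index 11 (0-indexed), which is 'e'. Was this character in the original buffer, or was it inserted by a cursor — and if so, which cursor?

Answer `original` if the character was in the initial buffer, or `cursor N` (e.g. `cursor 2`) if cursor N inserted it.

Answer: cursor 2

Derivation:
After op 1 (insert('u')): buffer="zweigulnusuat" (len 13), cursors c1@6 c2@9 c3@11, authorship .....1..2.3..
After op 2 (move_right): buffer="zweigulnusuat" (len 13), cursors c1@7 c2@10 c3@12, authorship .....1..2.3..
After op 3 (add_cursor(10)): buffer="zweigulnusuat" (len 13), cursors c1@7 c2@10 c4@10 c3@12, authorship .....1..2.3..
After op 4 (insert('e')): buffer="zweigulenuseeuaet" (len 17), cursors c1@8 c2@13 c4@13 c3@16, authorship .....1.1.2.243.3.
Authorship (.=original, N=cursor N): . . . . . 1 . 1 . 2 . 2 4 3 . 3 .
Index 11: author = 2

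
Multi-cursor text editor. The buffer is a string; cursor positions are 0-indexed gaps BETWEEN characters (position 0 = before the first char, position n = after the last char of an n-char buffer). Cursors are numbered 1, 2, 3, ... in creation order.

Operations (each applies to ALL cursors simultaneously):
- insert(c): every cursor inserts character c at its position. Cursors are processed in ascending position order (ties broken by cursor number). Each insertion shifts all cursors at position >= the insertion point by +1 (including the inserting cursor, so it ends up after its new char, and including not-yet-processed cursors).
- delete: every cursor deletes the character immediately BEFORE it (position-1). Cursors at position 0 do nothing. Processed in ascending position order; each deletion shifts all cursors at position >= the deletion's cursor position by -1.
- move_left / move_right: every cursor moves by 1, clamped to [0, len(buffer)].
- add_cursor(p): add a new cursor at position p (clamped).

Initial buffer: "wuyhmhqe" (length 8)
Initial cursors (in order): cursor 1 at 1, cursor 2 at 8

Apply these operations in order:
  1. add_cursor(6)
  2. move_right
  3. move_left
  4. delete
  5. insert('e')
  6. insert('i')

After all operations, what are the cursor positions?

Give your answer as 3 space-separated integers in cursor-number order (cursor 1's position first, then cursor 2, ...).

After op 1 (add_cursor(6)): buffer="wuyhmhqe" (len 8), cursors c1@1 c3@6 c2@8, authorship ........
After op 2 (move_right): buffer="wuyhmhqe" (len 8), cursors c1@2 c3@7 c2@8, authorship ........
After op 3 (move_left): buffer="wuyhmhqe" (len 8), cursors c1@1 c3@6 c2@7, authorship ........
After op 4 (delete): buffer="uyhme" (len 5), cursors c1@0 c2@4 c3@4, authorship .....
After op 5 (insert('e')): buffer="euyhmeee" (len 8), cursors c1@1 c2@7 c3@7, authorship 1....23.
After op 6 (insert('i')): buffer="eiuyhmeeiie" (len 11), cursors c1@2 c2@10 c3@10, authorship 11....2323.

Answer: 2 10 10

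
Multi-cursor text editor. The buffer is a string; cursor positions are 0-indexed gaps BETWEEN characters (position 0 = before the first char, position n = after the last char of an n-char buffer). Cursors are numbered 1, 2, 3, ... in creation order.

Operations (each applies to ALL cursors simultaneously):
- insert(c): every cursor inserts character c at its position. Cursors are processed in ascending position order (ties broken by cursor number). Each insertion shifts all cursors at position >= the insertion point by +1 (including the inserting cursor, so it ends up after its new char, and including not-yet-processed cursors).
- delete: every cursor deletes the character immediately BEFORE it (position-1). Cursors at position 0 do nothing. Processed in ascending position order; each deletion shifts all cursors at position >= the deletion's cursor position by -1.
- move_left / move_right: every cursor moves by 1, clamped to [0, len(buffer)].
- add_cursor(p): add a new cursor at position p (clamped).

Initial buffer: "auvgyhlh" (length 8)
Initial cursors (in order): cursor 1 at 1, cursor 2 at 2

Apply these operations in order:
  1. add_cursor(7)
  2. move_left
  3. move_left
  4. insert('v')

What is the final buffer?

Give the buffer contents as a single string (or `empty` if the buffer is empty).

Answer: vvauvgyvhlh

Derivation:
After op 1 (add_cursor(7)): buffer="auvgyhlh" (len 8), cursors c1@1 c2@2 c3@7, authorship ........
After op 2 (move_left): buffer="auvgyhlh" (len 8), cursors c1@0 c2@1 c3@6, authorship ........
After op 3 (move_left): buffer="auvgyhlh" (len 8), cursors c1@0 c2@0 c3@5, authorship ........
After op 4 (insert('v')): buffer="vvauvgyvhlh" (len 11), cursors c1@2 c2@2 c3@8, authorship 12.....3...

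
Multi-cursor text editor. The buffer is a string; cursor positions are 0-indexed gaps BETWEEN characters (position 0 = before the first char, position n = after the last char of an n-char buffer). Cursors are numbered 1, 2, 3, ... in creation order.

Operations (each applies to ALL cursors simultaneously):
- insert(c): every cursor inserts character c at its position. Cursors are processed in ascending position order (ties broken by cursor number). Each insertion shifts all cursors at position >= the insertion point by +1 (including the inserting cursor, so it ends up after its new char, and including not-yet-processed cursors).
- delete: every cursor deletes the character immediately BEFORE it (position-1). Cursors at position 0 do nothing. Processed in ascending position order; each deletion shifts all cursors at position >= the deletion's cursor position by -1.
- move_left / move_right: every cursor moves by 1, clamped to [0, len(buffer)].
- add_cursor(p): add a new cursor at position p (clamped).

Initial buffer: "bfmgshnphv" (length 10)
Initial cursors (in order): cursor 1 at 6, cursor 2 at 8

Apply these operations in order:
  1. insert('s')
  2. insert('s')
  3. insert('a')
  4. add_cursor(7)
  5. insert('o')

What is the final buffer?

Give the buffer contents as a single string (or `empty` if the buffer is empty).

Answer: bfmgshsosaonpssaohv

Derivation:
After op 1 (insert('s')): buffer="bfmgshsnpshv" (len 12), cursors c1@7 c2@10, authorship ......1..2..
After op 2 (insert('s')): buffer="bfmgshssnpsshv" (len 14), cursors c1@8 c2@12, authorship ......11..22..
After op 3 (insert('a')): buffer="bfmgshssanpssahv" (len 16), cursors c1@9 c2@14, authorship ......111..222..
After op 4 (add_cursor(7)): buffer="bfmgshssanpssahv" (len 16), cursors c3@7 c1@9 c2@14, authorship ......111..222..
After op 5 (insert('o')): buffer="bfmgshsosaonpssaohv" (len 19), cursors c3@8 c1@11 c2@17, authorship ......13111..2222..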